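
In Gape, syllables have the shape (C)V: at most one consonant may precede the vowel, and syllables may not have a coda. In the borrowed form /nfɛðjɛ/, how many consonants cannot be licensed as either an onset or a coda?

2

The consonants /n/, /ð/ cannot be parsed into a legal (C)V syllable (no codas are permitted; onsets are limited to one consonant).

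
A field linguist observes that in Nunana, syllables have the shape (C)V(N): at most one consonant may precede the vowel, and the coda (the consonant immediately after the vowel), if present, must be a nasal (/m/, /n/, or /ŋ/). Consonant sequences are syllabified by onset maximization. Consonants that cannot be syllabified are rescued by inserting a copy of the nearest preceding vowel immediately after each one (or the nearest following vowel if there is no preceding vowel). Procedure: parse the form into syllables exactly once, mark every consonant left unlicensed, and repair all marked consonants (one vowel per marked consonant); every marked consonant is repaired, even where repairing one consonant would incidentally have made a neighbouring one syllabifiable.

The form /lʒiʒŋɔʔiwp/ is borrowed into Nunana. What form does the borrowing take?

liʒiʒiŋɔʔiwipi

Under (C)V(N), the unsyllabifiable consonants are /l/, /ʒ/, /w/, /p/ (only a nasal (/m/, /n/, or /ŋ/) is licensed in coda position; onsets are limited to one consonant).
Epenthesis after each stranded consonant: /l/ → /li/, /ʒ/ → /ʒi/, /w/ → /wi/, /p/ → /pi/.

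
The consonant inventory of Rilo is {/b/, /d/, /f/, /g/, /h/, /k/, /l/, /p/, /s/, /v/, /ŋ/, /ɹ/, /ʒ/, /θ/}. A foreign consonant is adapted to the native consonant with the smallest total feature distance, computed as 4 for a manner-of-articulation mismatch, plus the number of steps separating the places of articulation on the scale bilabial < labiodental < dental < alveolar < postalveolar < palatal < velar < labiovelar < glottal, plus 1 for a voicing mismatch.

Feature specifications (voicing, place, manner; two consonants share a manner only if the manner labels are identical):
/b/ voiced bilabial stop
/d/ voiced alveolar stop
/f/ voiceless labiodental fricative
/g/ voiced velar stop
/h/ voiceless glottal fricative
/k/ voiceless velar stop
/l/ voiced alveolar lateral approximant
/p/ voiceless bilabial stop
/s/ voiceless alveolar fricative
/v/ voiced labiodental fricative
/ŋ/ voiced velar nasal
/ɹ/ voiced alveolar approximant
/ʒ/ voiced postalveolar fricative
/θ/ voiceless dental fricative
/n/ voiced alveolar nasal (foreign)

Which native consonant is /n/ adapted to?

/ŋ/ is closest: same manner (nasal), place distance 3 (alveolar→velar), same voicing; total 3. Next closest is /d/ at distance 4.

ŋ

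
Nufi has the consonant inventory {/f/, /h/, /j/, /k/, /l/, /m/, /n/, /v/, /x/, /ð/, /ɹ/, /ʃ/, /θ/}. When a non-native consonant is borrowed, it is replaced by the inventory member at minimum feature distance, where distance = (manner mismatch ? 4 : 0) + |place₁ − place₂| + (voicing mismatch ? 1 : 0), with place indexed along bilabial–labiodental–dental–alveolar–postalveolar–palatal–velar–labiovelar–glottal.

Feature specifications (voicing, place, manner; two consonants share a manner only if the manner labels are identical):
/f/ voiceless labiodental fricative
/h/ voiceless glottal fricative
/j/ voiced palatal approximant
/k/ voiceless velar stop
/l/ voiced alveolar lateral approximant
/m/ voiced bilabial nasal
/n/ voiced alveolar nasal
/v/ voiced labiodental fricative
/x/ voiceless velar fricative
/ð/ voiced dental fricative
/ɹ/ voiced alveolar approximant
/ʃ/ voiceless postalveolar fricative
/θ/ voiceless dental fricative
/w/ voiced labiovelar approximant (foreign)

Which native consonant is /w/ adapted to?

/j/ is closest: same manner (approximant), place distance 2 (labiovelar→palatal), same voicing; total 2. Next closest is /ɹ/ at distance 4.

j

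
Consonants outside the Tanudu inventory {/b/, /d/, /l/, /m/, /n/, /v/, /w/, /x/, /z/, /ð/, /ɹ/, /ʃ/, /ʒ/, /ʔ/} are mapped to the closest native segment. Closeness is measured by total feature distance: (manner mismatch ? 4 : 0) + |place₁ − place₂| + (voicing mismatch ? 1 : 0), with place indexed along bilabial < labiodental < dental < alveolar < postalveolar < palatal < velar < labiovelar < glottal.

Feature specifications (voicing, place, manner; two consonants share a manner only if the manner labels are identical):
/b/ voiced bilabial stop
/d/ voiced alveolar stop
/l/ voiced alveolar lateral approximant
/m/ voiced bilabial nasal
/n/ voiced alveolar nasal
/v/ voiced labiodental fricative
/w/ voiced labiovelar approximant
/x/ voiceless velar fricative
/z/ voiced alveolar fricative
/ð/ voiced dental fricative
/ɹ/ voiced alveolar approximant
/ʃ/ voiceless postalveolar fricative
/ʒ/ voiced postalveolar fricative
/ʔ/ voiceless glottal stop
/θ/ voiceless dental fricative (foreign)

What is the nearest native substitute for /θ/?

/ð/ is closest: same manner (fricative), place distance 0 (dental→dental), voicing differs (+1); total 1. Next closest is /v/ at distance 2.

ð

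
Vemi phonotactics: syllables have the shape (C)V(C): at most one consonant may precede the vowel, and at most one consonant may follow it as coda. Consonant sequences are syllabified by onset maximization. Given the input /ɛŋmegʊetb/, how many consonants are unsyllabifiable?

1

The consonants /b/ cannot be parsed into a legal (C)V(C) syllable (at most one coda consonant is licensed; onsets are limited to one consonant).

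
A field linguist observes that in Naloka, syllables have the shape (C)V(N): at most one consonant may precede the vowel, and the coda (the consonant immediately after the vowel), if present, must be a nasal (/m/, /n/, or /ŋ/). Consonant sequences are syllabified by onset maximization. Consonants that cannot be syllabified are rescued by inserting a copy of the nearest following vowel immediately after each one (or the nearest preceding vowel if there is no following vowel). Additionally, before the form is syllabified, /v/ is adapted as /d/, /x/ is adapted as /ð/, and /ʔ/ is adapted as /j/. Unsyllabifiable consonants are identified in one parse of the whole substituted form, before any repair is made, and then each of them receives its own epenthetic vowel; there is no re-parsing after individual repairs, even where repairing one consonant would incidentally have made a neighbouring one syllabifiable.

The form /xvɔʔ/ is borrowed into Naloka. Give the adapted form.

ðɔdɔjɔ

Substitution: /x/ → /ð/, /v/ → /d/, /ʔ/ → /j/, giving /ðdɔj/.
Syllabifying with onset maximization leaves /ð/, /j/ stranded (only a nasal (/m/, /n/, or /ŋ/) is licensed in coda position; onsets are limited to one consonant).
Each unlicensed consonant becomes the onset of a new syllable: /ð/ → /ðɔ/, /j/ → /jɔ/.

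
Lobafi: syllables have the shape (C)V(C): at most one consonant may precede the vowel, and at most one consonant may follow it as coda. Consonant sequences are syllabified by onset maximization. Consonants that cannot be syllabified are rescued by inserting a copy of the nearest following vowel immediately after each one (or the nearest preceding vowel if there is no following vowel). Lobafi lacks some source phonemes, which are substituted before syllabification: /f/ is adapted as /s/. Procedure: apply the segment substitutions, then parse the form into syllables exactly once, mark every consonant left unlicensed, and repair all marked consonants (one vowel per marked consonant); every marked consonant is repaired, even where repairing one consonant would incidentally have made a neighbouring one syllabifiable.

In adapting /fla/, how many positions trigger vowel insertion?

1

After substitution the input is /sla/.
The unsyllabifiable consonants are /s/; each receives one epenthetic vowel.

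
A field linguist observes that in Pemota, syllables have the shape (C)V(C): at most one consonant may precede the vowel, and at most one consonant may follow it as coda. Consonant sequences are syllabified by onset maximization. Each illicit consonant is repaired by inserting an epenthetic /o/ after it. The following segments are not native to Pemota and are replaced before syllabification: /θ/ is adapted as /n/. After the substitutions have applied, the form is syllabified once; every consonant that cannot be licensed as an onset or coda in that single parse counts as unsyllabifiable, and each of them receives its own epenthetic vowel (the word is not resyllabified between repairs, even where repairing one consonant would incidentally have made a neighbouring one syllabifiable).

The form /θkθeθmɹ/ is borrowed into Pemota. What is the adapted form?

Substitution: /θ/ → /n/, giving /nknenmɹ/.
Syllabifying with onset maximization leaves /n/, /k/, /m/, /ɹ/ stranded (at most one coda consonant is licensed; onsets are limited to one consonant).
Epenthesis after each stranded consonant: /n/ → /no/, /k/ → /ko/, /m/ → /mo/, /ɹ/ → /ɹo/.

nokonenmoɹo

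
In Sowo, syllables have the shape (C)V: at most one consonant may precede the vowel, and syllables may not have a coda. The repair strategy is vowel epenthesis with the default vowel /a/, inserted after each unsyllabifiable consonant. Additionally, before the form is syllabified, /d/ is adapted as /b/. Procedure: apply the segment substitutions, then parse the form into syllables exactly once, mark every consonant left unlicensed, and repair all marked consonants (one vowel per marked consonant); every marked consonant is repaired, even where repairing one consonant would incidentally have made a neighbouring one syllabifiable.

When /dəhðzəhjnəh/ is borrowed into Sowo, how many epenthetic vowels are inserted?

After substitution the input is /bəhðzəhjnəh/.
The unsyllabifiable consonants are /h/, /ð/, /h/, /j/, /h/; each receives one epenthetic vowel.

5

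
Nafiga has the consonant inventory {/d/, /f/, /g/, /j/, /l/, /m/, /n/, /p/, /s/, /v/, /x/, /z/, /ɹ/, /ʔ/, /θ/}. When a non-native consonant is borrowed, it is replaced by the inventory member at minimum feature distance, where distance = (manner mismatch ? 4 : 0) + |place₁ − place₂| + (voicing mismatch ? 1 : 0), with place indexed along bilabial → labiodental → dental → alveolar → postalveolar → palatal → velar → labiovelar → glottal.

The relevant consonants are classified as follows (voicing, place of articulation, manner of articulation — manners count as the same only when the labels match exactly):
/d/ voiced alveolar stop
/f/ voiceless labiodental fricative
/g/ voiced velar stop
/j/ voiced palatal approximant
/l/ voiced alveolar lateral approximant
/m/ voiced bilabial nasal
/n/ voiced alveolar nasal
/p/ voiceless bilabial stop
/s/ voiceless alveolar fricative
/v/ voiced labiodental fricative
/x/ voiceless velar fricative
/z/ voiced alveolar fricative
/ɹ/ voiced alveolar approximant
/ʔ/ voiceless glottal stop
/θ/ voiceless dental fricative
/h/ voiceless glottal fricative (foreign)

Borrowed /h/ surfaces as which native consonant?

/x/ is closest: same manner (fricative), place distance 2 (glottal→velar), same voicing; total 2. Next closest is /ʔ/ at distance 4.

x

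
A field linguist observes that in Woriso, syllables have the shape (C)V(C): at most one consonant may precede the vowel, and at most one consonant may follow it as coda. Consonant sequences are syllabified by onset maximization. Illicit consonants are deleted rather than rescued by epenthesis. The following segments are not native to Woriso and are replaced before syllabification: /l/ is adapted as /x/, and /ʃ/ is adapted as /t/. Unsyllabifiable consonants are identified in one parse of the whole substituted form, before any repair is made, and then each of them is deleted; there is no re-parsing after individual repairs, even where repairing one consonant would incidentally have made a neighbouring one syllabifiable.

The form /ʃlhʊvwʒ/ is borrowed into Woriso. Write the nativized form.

hʊv

Substitution: /ʃ/ → /t/, /l/ → /x/, giving /txhʊvwʒ/.
The consonants /t/, /x/, /w/, /ʒ/ cannot be parsed into a legal (C)V(C) syllable (at most one coda consonant is licensed; onsets are limited to one consonant).
Each unlicensed consonant is deleted: /t/, /x/, /w/, /ʒ/.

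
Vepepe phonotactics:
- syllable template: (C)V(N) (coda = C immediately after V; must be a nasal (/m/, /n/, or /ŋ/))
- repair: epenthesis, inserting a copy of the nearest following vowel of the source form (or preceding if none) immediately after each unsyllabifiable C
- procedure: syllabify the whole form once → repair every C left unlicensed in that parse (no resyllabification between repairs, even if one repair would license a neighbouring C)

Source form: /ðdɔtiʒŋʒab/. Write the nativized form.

The consonants /ð/, /ʒ/, /ŋ/, /b/ cannot be parsed into a legal (C)V(N) syllable (only a nasal (/m/, /n/, or /ŋ/) is licensed in coda position; onsets are limited to one consonant).
Epenthesis after each stranded consonant: /ð/ → /ðɔ/, /ʒ/ → /ʒa/, /ŋ/ → /ŋa/, /b/ → /ba/.

ðɔdɔtiʒaŋaʒaba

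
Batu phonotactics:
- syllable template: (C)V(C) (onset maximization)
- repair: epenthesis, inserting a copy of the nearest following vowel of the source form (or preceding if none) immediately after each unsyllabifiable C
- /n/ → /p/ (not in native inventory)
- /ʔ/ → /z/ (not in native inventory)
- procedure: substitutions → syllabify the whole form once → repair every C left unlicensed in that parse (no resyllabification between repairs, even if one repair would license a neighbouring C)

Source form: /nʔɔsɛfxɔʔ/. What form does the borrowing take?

Substitution: /n/ → /p/, /ʔ/ → /z/, giving /pzɔsɛfxɔz/.
The consonants /p/ cannot be parsed into a legal (C)V(C) syllable (at most one coda consonant is licensed; onsets are limited to one consonant).
Inserting the epenthetic vowel yields /p/ → /pɔ/.

pɔzɔsɛfxɔz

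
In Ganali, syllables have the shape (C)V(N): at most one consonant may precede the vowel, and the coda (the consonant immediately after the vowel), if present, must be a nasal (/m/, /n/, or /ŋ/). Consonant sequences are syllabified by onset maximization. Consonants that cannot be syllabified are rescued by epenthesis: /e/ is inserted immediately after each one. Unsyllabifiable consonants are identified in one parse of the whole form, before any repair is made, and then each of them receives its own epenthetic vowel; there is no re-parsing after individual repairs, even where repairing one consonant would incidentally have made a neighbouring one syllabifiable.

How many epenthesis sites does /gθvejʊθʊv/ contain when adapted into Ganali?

3

The unsyllabifiable consonants are /g/, /θ/, /v/; each receives one epenthetic vowel.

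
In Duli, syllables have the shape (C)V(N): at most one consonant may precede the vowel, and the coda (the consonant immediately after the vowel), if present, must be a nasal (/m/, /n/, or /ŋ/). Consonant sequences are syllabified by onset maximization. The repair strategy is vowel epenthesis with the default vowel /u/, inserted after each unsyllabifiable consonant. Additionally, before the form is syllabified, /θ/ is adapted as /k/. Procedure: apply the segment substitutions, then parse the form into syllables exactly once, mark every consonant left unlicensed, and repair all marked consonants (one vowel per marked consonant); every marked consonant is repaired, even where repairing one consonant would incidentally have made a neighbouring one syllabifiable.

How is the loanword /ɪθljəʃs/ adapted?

Substitution: /θ/ → /k/, giving /ɪkljəʃs/.
Syllabifying with onset maximization leaves /k/, /l/, /ʃ/, /s/ stranded (only a nasal (/m/, /n/, or /ŋ/) is licensed in coda position; onsets are limited to one consonant).
Inserting the epenthetic vowel yields /k/ → /ku/, /l/ → /lu/, /ʃ/ → /ʃu/, /s/ → /su/.

ɪkulujəʃusu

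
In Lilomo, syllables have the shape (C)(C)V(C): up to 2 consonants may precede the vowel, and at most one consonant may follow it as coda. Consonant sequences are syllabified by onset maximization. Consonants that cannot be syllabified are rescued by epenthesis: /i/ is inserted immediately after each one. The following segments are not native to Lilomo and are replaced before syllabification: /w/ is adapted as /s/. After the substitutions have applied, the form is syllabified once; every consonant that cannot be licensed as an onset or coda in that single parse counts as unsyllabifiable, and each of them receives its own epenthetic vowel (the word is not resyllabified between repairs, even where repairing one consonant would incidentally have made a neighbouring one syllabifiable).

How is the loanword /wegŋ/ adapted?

Substitution: /w/ → /s/, giving /segŋ/.
Syllabifying with onset maximization leaves /ŋ/ stranded (at most one coda consonant is licensed; onsets may contain at most 2 consonants).
Epenthesis after each stranded consonant: /ŋ/ → /ŋi/.

segŋi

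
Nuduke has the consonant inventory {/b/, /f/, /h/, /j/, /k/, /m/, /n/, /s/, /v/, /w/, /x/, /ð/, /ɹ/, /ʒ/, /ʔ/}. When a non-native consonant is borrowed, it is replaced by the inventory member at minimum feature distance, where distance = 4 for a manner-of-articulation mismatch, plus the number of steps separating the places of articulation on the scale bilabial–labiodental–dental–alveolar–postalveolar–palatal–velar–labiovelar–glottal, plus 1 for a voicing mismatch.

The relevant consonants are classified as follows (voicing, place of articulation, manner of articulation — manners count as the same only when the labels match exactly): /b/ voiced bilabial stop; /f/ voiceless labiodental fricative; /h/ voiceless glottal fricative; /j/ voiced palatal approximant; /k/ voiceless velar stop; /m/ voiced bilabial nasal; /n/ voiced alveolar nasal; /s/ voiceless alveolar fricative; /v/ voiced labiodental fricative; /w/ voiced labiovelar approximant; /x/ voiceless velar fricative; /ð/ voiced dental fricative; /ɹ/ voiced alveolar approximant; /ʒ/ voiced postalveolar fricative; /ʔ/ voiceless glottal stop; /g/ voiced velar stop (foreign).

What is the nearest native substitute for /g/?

/k/ is closest: same manner (stop), place distance 0 (velar→velar), voicing differs (+1); total 1. Next closest is /ʔ/ at distance 3.

k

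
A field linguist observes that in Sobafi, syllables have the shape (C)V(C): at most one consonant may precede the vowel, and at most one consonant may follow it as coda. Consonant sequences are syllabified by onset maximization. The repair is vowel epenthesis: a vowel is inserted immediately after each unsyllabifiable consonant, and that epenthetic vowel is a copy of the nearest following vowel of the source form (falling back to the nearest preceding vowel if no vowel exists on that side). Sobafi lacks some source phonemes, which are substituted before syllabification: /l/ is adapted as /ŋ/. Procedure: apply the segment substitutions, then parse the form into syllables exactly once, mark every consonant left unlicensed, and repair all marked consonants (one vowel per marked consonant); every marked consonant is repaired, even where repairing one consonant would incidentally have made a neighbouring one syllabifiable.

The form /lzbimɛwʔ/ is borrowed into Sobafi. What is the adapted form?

ŋizibimɛwʔɛ

Substitution: /l/ → /ŋ/, giving /ŋzbimɛwʔ/.
The consonants /ŋ/, /z/, /ʔ/ cannot be parsed into a legal (C)V(C) syllable (at most one coda consonant is licensed; onsets are limited to one consonant).
Epenthesis after each stranded consonant: /ŋ/ → /ŋi/, /z/ → /zi/, /ʔ/ → /ʔɛ/.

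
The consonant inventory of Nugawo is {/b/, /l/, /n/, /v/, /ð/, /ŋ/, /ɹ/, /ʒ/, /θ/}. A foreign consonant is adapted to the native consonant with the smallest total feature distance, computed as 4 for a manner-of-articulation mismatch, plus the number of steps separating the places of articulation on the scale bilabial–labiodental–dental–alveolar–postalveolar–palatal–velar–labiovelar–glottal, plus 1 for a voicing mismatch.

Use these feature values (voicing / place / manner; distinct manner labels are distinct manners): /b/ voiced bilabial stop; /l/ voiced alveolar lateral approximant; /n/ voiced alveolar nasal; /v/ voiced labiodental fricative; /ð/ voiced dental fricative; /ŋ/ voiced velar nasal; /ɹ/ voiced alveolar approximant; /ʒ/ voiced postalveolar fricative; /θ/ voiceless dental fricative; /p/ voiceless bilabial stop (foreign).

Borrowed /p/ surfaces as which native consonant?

/b/ is closest: same manner (stop), place distance 0 (bilabial→bilabial), voicing differs (+1); total 1. Next closest is /v/ at distance 6.

b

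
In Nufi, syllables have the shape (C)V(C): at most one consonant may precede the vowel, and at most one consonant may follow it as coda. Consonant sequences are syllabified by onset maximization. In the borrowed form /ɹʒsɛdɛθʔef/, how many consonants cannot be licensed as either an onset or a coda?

2

The consonants /ɹ/, /ʒ/ cannot be parsed into a legal (C)V(C) syllable (at most one coda consonant is licensed; onsets are limited to one consonant).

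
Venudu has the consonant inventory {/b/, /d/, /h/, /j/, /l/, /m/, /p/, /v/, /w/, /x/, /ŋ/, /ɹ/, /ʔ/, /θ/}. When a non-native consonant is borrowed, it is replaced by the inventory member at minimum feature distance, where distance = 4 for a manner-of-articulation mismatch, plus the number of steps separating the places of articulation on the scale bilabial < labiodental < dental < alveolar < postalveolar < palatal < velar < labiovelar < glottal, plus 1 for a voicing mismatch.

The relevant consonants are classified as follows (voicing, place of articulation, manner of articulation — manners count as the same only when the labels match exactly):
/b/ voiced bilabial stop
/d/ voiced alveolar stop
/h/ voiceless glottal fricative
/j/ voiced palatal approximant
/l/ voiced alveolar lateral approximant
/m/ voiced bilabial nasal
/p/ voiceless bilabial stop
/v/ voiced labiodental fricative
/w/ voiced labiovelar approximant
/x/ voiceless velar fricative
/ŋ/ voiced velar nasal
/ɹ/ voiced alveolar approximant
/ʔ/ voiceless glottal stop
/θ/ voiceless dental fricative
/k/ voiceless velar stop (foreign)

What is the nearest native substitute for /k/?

/ʔ/ is closest: same manner (stop), place distance 2 (velar→glottal), same voicing; total 2. Next closest is /d/ at distance 4.

ʔ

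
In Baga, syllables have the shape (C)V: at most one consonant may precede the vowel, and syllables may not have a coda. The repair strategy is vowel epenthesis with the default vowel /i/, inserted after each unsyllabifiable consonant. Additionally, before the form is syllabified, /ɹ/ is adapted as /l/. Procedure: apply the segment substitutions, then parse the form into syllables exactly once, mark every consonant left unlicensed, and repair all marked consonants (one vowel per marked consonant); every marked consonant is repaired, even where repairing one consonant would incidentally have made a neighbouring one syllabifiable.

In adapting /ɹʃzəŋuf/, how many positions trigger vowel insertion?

After substitution the input is /lʃzəŋuf/.
The unsyllabifiable consonants are /l/, /ʃ/, /f/; each receives one epenthetic vowel.

3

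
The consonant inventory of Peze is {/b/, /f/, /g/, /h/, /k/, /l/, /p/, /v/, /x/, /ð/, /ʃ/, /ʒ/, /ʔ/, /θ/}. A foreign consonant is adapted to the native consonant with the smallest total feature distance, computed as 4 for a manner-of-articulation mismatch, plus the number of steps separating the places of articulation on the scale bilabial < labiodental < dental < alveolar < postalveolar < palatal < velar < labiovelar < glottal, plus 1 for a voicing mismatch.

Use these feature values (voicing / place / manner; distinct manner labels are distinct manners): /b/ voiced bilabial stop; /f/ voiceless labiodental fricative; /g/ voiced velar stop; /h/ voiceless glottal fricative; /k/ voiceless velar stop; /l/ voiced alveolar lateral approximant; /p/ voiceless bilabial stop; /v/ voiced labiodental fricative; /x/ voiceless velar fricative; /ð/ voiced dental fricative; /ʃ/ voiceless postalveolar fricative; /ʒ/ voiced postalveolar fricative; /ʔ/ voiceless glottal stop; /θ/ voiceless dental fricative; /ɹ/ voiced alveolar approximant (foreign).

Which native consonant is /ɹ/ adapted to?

l

/l/ is closest: manner differs (approximant→lateral approximant, +4), place distance 0 (alveolar→alveolar), same voicing; total 4. Next closest is /ð/ at distance 5.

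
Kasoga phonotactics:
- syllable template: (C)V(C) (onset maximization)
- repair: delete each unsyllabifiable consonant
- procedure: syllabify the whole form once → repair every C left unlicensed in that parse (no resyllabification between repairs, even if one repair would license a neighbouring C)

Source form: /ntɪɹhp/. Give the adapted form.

tɪɹ

Under (C)V(C), the unsyllabifiable consonants are /n/, /h/, /p/ (at most one coda consonant is licensed; onsets are limited to one consonant).
Deletion applies to /n/, /h/, /p/.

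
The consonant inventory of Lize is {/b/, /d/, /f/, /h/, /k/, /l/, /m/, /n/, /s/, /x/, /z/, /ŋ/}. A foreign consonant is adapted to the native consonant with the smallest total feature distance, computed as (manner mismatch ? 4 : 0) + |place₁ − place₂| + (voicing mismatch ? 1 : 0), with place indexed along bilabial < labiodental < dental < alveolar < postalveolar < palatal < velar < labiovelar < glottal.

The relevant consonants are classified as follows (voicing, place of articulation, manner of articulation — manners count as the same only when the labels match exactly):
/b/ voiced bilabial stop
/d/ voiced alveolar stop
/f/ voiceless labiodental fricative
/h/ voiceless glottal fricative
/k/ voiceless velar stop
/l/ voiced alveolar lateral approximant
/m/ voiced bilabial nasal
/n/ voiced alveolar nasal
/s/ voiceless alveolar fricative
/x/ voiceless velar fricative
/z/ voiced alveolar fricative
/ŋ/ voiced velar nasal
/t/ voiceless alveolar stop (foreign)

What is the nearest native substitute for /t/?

/d/ is closest: same manner (stop), place distance 0 (alveolar→alveolar), voicing differs (+1); total 1. Next closest is /k/ at distance 3.

d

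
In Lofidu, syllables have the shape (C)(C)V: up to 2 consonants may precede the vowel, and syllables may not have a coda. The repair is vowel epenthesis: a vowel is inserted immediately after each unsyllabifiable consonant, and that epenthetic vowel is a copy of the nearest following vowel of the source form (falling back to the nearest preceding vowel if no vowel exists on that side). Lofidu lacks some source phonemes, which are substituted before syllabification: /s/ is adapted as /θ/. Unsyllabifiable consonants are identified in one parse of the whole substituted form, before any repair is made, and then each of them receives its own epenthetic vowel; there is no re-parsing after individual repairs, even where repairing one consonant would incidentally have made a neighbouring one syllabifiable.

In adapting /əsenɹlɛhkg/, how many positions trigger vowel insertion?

After substitution the input is /əθenɹlɛhkg/.
The unsyllabifiable consonants are /n/, /h/, /k/, /g/; each receives one epenthetic vowel.

4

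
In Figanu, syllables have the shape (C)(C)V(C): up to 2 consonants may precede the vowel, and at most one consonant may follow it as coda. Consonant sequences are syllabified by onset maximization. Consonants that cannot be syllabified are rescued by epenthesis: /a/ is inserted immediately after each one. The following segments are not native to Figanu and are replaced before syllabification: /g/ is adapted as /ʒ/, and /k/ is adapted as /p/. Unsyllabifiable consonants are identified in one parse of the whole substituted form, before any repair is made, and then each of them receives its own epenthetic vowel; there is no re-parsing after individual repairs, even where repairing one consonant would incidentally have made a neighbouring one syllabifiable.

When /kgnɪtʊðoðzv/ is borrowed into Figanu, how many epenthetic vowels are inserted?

3

After substitution the input is /pʒnɪtʊðoðzv/.
The unsyllabifiable consonants are /p/, /z/, /v/; each receives one epenthetic vowel.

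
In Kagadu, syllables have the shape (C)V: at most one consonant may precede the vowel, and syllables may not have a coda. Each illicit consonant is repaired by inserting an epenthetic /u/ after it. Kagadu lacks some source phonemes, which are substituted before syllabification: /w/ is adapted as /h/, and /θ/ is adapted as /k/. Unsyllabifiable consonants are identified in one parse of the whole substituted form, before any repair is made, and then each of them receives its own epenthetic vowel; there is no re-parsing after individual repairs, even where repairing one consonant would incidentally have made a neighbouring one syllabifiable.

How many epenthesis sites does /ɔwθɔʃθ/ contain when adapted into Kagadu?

After substitution the input is /ɔhkɔʃk/.
The unsyllabifiable consonants are /h/, /ʃ/, /k/; each receives one epenthetic vowel.

3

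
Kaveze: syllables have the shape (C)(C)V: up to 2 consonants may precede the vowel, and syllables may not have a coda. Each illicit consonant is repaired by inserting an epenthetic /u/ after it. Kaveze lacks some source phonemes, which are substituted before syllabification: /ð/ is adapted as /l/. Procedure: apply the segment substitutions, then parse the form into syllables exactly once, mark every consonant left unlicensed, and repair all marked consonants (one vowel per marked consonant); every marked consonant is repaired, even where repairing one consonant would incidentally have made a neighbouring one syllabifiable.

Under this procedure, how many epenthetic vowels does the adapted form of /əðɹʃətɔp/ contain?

2

After substitution the input is /əlɹʃətɔp/.
The unsyllabifiable consonants are /l/, /p/; each receives one epenthetic vowel.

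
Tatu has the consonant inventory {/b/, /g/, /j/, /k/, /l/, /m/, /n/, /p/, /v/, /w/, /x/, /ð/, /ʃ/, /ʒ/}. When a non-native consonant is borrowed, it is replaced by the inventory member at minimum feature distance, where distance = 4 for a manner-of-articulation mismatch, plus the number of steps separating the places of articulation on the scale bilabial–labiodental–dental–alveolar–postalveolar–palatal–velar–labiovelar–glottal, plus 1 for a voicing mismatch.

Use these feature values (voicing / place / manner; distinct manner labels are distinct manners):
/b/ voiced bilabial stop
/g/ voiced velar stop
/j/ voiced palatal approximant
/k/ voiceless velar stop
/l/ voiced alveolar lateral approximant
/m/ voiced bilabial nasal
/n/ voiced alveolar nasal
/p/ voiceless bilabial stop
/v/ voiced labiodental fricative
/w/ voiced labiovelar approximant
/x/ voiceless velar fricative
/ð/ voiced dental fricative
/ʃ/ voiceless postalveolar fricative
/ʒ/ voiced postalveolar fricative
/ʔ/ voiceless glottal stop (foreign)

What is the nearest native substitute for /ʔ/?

/k/ is closest: same manner (stop), place distance 2 (glottal→velar), same voicing; total 2. Next closest is /g/ at distance 3.

k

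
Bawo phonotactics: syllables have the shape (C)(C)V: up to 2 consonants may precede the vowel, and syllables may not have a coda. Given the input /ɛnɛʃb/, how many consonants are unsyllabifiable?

2

The consonants /ʃ/, /b/ cannot be parsed into a legal (C)(C)V syllable (no codas are permitted; onsets may contain at most 2 consonants).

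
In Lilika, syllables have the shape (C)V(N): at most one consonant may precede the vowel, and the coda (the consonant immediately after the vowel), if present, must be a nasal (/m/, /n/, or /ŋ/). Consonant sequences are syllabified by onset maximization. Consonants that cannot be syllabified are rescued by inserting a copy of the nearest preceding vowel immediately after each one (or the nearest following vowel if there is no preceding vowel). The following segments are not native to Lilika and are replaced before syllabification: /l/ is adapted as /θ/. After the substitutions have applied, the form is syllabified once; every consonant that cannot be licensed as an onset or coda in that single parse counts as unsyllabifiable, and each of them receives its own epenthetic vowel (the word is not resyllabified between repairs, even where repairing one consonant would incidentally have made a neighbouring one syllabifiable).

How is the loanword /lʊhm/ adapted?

θʊhʊmʊ

Substitution: /l/ → /θ/, giving /θʊhm/.
The consonants /h/, /m/ cannot be parsed into a legal (C)V(N) syllable (only a nasal (/m/, /n/, or /ŋ/) is licensed in coda position; onsets are limited to one consonant).
Each unlicensed consonant becomes the onset of a new syllable: /h/ → /hʊ/, /m/ → /mʊ/.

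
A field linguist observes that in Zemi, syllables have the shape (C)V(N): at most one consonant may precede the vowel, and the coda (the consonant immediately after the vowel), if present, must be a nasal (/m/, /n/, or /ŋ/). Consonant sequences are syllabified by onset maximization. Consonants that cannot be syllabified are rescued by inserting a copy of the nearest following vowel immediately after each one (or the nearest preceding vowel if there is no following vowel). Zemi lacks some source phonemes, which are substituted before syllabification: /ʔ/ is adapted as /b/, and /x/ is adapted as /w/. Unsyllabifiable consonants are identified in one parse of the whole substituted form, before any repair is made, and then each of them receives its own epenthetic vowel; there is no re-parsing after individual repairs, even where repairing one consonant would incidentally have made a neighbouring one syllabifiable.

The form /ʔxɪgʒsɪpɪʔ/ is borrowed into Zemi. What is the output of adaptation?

Substitution: /ʔ/ → /b/, /x/ → /w/, giving /bwɪgʒsɪpɪb/.
The consonants /b/, /g/, /ʒ/, /b/ cannot be parsed into a legal (C)V(N) syllable (only a nasal (/m/, /n/, or /ŋ/) is licensed in coda position; onsets are limited to one consonant).
Inserting the epenthetic vowel yields /b/ → /bɪ/, /g/ → /gɪ/, /ʒ/ → /ʒɪ/, /b/ → /bɪ/.

bɪwɪgɪʒɪsɪpɪbɪ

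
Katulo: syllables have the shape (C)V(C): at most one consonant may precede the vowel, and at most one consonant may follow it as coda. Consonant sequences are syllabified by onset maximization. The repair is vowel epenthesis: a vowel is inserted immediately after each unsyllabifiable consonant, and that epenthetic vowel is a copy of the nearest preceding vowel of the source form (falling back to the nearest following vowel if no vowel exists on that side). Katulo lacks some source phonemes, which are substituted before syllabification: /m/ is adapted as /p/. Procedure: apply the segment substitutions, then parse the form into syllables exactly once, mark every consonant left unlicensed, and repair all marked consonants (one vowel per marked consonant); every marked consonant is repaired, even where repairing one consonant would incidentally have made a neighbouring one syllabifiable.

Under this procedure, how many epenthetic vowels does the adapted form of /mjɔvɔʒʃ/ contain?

2

After substitution the input is /pjɔvɔʒʃ/.
The unsyllabifiable consonants are /p/, /ʃ/; each receives one epenthetic vowel.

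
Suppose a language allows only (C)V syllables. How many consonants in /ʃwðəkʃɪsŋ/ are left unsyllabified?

The consonants /ʃ/, /w/, /k/, /s/, /ŋ/ cannot be parsed into a legal (C)V syllable (no codas are permitted; onsets are limited to one consonant).

5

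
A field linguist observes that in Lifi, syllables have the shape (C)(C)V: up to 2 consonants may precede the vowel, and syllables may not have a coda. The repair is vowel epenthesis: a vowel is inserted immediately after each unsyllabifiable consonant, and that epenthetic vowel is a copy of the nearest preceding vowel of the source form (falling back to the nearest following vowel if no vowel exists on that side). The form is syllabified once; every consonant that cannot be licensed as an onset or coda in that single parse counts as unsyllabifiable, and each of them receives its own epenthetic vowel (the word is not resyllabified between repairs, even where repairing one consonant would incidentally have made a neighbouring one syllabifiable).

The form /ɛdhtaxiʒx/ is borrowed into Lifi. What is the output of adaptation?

Under (C)(C)V, the unsyllabifiable consonants are /d/, /ʒ/, /x/ (no codas are permitted; onsets may contain at most 2 consonants).
Epenthesis after each stranded consonant: /d/ → /dɛ/, /ʒ/ → /ʒi/, /x/ → /xi/.

ɛdɛhtaxiʒixi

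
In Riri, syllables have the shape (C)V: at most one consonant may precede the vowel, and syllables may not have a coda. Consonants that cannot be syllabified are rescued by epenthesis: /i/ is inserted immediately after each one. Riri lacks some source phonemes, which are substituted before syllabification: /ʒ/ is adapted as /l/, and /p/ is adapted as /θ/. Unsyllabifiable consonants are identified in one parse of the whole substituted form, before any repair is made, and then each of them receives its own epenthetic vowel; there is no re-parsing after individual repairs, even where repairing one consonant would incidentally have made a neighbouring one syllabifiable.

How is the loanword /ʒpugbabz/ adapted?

liθugibabizi

Substitution: /ʒ/ → /l/, /p/ → /θ/, giving /lθugbabz/.
The consonants /l/, /g/, /b/, /z/ cannot be parsed into a legal (C)V syllable (no codas are permitted; onsets are limited to one consonant).
Each unlicensed consonant becomes the onset of a new syllable: /l/ → /li/, /g/ → /gi/, /b/ → /bi/, /z/ → /zi/.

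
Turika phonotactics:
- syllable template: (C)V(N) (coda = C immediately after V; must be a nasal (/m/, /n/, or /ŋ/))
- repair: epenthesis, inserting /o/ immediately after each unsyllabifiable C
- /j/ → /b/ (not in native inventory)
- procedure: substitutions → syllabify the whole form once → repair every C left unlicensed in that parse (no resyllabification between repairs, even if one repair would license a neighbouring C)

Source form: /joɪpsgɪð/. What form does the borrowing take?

boɪposogɪðo

Substitution: /j/ → /b/, giving /boɪpsgɪð/.
The consonants /p/, /s/, /ð/ cannot be parsed into a legal (C)V(N) syllable (only a nasal (/m/, /n/, or /ŋ/) is licensed in coda position; onsets are limited to one consonant).
Each unlicensed consonant becomes the onset of a new syllable: /p/ → /po/, /s/ → /so/, /ð/ → /ðo/.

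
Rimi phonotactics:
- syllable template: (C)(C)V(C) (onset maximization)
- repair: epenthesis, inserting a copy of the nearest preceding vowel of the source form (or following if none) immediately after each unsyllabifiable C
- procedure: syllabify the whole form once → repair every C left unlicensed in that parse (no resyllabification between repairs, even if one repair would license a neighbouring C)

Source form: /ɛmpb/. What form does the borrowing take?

Syllabifying with onset maximization leaves /p/, /b/ stranded (at most one coda consonant is licensed; onsets may contain at most 2 consonants).
Each unlicensed consonant becomes the onset of a new syllable: /p/ → /pɛ/, /b/ → /bɛ/.

ɛmpɛbɛ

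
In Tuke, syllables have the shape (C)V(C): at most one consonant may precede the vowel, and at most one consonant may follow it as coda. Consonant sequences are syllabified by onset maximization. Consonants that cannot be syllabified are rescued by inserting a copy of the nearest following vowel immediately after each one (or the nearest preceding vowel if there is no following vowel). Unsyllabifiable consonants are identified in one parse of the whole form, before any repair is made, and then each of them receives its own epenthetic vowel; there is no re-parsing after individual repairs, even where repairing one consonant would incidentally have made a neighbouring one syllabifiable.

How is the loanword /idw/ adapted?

Syllabifying with onset maximization leaves /w/ stranded (at most one coda consonant is licensed; onsets are limited to one consonant).
Inserting the epenthetic vowel yields /w/ → /wi/.

idwi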